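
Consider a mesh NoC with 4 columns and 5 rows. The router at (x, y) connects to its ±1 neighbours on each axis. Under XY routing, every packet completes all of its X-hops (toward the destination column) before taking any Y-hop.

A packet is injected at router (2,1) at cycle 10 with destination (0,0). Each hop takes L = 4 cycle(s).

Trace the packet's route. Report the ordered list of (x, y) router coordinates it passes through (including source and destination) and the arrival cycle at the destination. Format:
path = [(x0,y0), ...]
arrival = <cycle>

path = [(2,1), (1,1), (0,1), (0,0)]
arrival = 22

t=10: at (2,1)
t=14: at (1,1) after W
t=18: at (0,1) after W
t=22: at (0,0) after S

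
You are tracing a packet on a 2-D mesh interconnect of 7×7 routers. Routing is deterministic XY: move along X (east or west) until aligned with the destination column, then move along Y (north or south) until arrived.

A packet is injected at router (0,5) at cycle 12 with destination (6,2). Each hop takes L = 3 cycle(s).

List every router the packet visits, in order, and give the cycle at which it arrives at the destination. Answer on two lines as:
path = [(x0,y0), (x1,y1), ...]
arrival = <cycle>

hop 0: (0,5) @ cyc 12
hop 1: (1,5) @ cyc 15  [E]
hop 2: (2,5) @ cyc 18  [E]
hop 3: (3,5) @ cyc 21  [E]
hop 4: (4,5) @ cyc 24  [E]
hop 5: (5,5) @ cyc 27  [E]
hop 6: (6,5) @ cyc 30  [E]
hop 7: (6,4) @ cyc 33  [S]
hop 8: (6,3) @ cyc 36  [S]
hop 9: (6,2) @ cyc 39  [S]

path = [(0,5), (1,5), (2,5), (3,5), (4,5), (5,5), (6,5), (6,4), (6,3), (6,2)]
arrival = 39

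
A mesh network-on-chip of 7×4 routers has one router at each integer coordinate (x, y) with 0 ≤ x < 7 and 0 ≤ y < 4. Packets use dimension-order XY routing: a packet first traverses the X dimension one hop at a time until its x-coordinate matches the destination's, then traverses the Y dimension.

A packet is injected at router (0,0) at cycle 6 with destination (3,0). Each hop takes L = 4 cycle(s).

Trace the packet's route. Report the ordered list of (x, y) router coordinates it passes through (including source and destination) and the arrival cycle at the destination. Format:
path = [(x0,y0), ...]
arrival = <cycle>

t=6: at (0,0)
t=10: at (1,0) after E
t=14: at (2,0) after E
t=18: at (3,0) after E

path = [(0,0), (1,0), (2,0), (3,0)]
arrival = 18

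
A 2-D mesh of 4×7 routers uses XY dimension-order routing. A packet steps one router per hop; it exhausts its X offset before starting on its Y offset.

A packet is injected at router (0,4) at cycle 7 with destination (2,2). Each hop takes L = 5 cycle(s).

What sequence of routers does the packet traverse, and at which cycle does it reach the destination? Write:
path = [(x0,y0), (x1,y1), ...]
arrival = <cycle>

t=7: at (0,4)
t=12: at (1,4) after E
t=17: at (2,4) after E
t=22: at (2,3) after S
t=27: at (2,2) after S

path = [(0,4), (1,4), (2,4), (2,3), (2,2)]
arrival = 27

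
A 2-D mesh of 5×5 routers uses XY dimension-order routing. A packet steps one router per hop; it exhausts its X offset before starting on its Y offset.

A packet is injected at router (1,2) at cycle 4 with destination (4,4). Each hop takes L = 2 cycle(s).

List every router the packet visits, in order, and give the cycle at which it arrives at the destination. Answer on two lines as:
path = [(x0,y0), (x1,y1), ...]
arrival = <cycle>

path = [(1,2), (2,2), (3,2), (4,2), (4,3), (4,4)]
arrival = 14

t=4: at (1,2)
t=6: at (2,2) after E
t=8: at (3,2) after E
t=10: at (4,2) after E
t=12: at (4,3) after N
t=14: at (4,4) after N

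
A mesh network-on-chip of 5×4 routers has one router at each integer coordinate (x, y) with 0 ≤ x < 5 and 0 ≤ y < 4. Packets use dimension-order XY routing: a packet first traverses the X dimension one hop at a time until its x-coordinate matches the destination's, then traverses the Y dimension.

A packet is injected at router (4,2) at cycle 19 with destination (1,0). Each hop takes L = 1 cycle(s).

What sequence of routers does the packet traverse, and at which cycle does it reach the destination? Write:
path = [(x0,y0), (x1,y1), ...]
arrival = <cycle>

#0 — 4,2 | c19
#1 — 3,2 | c20 | W
#2 — 2,2 | c21 | W
#3 — 1,2 | c22 | W
#4 — 1,1 | c23 | S
#5 — 1,0 | c24 | S

path = [(4,2), (3,2), (2,2), (1,2), (1,1), (1,0)]
arrival = 24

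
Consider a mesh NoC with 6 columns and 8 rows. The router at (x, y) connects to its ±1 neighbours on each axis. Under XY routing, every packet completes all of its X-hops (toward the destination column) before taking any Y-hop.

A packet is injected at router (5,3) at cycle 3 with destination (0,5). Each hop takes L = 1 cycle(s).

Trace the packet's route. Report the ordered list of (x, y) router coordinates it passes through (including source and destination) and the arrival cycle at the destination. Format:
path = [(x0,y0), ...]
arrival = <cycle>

path = [(5,3), (4,3), (3,3), (2,3), (1,3), (0,3), (0,4), (0,5)]
arrival = 10

#0 — 5,3 | c3
#1 — 4,3 | c4 | W
#2 — 3,3 | c5 | W
#3 — 2,3 | c6 | W
#4 — 1,3 | c7 | W
#5 — 0,3 | c8 | W
#6 — 0,4 | c9 | N
#7 — 0,5 | c10 | N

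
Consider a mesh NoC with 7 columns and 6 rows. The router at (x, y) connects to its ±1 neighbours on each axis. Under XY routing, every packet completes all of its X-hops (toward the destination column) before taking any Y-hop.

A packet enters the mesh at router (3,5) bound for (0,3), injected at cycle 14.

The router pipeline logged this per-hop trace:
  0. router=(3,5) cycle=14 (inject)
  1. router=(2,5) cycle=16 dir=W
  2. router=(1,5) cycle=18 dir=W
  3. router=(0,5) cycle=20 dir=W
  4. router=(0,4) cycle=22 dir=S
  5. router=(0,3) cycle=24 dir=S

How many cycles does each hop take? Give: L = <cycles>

Between hops 0 and 1 the cycle counter advances 16 − 14 = 2.
One hop costs L cycles, so L = 2.

L = 2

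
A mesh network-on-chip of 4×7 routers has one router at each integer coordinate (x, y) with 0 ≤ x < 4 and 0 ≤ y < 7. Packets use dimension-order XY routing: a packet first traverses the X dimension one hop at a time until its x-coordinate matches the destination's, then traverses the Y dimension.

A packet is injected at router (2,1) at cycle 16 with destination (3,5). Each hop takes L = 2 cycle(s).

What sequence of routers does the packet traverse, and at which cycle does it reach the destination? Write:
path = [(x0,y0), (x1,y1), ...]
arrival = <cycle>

path = [(2,1), (3,1), (3,2), (3,3), (3,4), (3,5)]
arrival = 26

t=16: at (2,1)
t=18: at (3,1) after E
t=20: at (3,2) after N
t=22: at (3,3) after N
t=24: at (3,4) after N
t=26: at (3,5) after N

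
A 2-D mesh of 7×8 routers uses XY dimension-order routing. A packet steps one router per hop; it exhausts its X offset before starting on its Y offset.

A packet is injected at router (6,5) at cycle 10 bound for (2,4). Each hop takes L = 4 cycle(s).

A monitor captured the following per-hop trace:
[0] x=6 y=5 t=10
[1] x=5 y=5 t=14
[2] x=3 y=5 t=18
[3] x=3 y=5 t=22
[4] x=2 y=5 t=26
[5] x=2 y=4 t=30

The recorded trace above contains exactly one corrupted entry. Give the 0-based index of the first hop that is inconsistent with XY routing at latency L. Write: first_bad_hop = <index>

first_bad_hop = 2

check 1→ d=(-1,0) cyc+4: ok
check 2→ d=(-2,0) cyc+4: BAD: non-unit step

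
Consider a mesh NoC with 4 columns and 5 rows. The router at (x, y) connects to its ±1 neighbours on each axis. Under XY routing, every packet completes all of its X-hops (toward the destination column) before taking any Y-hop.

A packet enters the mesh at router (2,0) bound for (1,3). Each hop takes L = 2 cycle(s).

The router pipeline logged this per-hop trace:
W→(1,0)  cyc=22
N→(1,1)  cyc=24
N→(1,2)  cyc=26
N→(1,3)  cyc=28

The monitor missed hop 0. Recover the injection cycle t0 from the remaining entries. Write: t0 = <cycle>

t0 = 20

At hop 1 the cycle is 22; in general cyc_k = t0 + kL.
t0 = cyc[1] − L = 22 − 2 = 20.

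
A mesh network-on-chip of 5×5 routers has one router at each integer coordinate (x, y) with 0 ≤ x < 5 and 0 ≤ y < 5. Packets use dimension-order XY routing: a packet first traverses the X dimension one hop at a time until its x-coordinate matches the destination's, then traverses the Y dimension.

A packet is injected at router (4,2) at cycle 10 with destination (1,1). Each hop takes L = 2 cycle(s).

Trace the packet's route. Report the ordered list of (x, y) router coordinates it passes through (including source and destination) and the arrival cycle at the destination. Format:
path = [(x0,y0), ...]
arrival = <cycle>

path = [(4,2), (3,2), (2,2), (1,2), (1,1)]
arrival = 18

hop 0: (4,2) @ cyc 10
hop 1: (3,2) @ cyc 12  [W]
hop 2: (2,2) @ cyc 14  [W]
hop 3: (1,2) @ cyc 16  [W]
hop 4: (1,1) @ cyc 18  [S]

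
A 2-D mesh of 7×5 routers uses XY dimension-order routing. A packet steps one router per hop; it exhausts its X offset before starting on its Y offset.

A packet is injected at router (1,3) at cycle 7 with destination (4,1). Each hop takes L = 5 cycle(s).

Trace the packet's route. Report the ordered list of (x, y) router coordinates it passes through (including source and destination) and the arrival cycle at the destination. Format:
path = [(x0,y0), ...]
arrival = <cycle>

hop 0: (1,3) @ cyc 7
hop 1: (2,3) @ cyc 12  [E]
hop 2: (3,3) @ cyc 17  [E]
hop 3: (4,3) @ cyc 22  [E]
hop 4: (4,2) @ cyc 27  [S]
hop 5: (4,1) @ cyc 32  [S]

path = [(1,3), (2,3), (3,3), (4,3), (4,2), (4,1)]
arrival = 32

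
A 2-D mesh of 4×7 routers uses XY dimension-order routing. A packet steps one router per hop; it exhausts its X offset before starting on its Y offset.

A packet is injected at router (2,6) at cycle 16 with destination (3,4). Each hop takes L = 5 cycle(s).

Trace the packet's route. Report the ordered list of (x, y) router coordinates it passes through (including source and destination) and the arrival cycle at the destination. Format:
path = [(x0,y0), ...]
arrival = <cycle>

[0] x=2 y=6 t=16
[1] x=3 y=6 t=21 →E
[2] x=3 y=5 t=26 →S
[3] x=3 y=4 t=31 →S

path = [(2,6), (3,6), (3,5), (3,4)]
arrival = 31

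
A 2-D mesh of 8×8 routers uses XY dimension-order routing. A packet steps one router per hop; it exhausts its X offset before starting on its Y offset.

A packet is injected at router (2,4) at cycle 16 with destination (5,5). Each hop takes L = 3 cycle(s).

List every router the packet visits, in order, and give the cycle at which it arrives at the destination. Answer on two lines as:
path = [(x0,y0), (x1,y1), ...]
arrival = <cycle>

src (2,4)  cyc=16
E→(3,4)  cyc=19
E→(4,4)  cyc=22
E→(5,4)  cyc=25
N→(5,5)  cyc=28

path = [(2,4), (3,4), (4,4), (5,4), (5,5)]
arrival = 28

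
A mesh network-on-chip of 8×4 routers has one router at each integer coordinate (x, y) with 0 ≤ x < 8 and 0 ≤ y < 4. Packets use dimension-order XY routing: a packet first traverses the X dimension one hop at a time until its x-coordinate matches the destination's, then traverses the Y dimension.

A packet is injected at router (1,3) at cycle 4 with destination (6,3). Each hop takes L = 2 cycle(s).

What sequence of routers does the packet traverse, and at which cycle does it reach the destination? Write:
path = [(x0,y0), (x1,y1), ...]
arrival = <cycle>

t=4: at (1,3)
t=6: at (2,3) after E
t=8: at (3,3) after E
t=10: at (4,3) after E
t=12: at (5,3) after E
t=14: at (6,3) after E

path = [(1,3), (2,3), (3,3), (4,3), (5,3), (6,3)]
arrival = 14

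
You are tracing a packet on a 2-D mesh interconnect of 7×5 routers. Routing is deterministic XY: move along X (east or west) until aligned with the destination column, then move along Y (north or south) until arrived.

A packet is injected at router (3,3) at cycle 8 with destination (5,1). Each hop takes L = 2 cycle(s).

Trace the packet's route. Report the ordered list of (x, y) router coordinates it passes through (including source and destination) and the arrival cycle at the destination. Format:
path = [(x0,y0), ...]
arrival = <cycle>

path = [(3,3), (4,3), (5,3), (5,2), (5,1)]
arrival = 16

t=8: at (3,3)
t=10: at (4,3) after E
t=12: at (5,3) after E
t=14: at (5,2) after S
t=16: at (5,1) after S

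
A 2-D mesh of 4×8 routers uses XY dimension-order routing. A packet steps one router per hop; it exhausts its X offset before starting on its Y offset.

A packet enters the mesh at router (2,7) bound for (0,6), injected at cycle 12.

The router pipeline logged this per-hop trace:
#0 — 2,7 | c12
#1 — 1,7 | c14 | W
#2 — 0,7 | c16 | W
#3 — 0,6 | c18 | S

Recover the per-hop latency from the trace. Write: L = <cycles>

L = 2

From hop 0 (12) to hop 1 (14): +2 cycles.
That increment is L by definition: L = 2.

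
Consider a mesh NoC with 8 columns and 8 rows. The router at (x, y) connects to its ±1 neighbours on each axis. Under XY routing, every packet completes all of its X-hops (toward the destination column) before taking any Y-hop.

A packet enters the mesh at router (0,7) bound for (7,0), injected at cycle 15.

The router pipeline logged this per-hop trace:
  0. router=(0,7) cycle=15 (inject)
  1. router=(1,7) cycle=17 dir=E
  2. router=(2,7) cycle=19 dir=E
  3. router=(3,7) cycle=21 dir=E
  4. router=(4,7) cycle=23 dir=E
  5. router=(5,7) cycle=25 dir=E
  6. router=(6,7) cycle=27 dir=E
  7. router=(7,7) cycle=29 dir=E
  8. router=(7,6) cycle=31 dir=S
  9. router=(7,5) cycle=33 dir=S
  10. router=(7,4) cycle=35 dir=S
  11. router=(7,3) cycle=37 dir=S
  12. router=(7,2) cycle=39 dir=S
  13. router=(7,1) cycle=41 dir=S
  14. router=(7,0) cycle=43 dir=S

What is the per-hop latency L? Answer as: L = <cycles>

L = 2

Between hops 0 and 1 the cycle counter advances 17 − 15 = 2.
That increment is L by definition: L = 2.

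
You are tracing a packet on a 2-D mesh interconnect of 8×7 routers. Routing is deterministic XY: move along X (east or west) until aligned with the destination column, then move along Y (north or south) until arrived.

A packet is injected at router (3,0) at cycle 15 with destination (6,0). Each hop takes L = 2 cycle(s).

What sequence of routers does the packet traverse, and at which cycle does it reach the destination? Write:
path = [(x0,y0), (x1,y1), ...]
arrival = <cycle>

path = [(3,0), (4,0), (5,0), (6,0)]
arrival = 21

hop 0: (3,0) @ cyc 15
hop 1: (4,0) @ cyc 17  [E]
hop 2: (5,0) @ cyc 19  [E]
hop 3: (6,0) @ cyc 21  [E]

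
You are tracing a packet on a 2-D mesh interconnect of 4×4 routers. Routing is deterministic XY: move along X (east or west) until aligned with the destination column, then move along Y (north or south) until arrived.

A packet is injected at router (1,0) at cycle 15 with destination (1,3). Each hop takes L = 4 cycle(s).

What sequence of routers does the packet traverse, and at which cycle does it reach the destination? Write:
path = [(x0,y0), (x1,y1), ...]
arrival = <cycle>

path = [(1,0), (1,1), (1,2), (1,3)]
arrival = 27

t=15: at (1,0)
t=19: at (1,1) after N
t=23: at (1,2) after N
t=27: at (1,3) after N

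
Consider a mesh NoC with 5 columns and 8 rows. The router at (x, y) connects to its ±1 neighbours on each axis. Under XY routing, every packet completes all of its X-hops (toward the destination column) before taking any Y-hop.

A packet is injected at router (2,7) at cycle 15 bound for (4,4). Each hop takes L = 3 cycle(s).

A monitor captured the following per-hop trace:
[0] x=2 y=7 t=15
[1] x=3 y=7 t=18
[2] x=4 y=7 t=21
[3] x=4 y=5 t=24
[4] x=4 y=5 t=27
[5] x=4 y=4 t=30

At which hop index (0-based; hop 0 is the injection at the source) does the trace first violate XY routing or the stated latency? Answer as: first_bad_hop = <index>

first_bad_hop = 3

  1: Δx=+1 Δy=+0 Δt=3 [ok]
  2: Δx=+1 Δy=+0 Δt=3 [ok]
  3: Δx=+0 Δy=-2 Δt=3 [BAD: non-unit step]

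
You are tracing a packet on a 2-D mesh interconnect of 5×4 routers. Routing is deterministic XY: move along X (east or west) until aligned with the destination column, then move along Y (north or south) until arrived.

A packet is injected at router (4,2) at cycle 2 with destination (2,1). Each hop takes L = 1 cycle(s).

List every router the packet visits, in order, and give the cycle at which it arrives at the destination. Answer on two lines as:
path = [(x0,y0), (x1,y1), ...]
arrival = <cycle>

#0 — 4,2 | c2
#1 — 3,2 | c3 | W
#2 — 2,2 | c4 | W
#3 — 2,1 | c5 | S

path = [(4,2), (3,2), (2,2), (2,1)]
arrival = 5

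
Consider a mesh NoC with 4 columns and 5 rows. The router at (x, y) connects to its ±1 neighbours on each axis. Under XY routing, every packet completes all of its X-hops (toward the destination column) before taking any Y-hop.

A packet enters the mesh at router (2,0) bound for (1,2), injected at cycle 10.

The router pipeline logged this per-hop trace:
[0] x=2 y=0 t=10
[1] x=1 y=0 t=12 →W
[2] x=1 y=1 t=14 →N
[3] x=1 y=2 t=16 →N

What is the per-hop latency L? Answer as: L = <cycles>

cyc[1] − cyc[0] = 12 − 10 = 2.
That increment is L by definition: L = 2.

L = 2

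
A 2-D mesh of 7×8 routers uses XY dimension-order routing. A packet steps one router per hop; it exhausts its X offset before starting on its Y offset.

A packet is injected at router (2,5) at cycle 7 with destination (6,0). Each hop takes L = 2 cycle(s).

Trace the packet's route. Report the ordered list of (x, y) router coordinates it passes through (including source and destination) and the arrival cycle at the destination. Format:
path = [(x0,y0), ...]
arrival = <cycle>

path = [(2,5), (3,5), (4,5), (5,5), (6,5), (6,4), (6,3), (6,2), (6,1), (6,0)]
arrival = 25

src (2,5)  cyc=7
E→(3,5)  cyc=9
E→(4,5)  cyc=11
E→(5,5)  cyc=13
E→(6,5)  cyc=15
S→(6,4)  cyc=17
S→(6,3)  cyc=19
S→(6,2)  cyc=21
S→(6,1)  cyc=23
S→(6,0)  cyc=25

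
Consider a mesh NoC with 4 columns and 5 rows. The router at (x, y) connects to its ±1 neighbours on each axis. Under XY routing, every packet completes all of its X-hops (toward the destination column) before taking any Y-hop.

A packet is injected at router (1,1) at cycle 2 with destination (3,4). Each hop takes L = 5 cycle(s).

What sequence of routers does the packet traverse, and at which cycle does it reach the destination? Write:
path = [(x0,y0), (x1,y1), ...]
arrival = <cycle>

path = [(1,1), (2,1), (3,1), (3,2), (3,3), (3,4)]
arrival = 27

#0 — 1,1 | c2
#1 — 2,1 | c7 | E
#2 — 3,1 | c12 | E
#3 — 3,2 | c17 | N
#4 — 3,3 | c22 | N
#5 — 3,4 | c27 | N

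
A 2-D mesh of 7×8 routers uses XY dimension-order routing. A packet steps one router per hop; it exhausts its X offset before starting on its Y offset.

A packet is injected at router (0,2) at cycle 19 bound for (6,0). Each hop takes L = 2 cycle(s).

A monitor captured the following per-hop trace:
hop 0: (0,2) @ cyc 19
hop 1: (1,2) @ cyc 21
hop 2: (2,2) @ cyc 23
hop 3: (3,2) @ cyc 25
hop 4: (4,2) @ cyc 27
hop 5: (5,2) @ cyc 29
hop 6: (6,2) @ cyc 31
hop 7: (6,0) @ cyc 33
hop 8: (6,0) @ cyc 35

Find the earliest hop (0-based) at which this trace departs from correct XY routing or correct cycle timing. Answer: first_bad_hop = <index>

[1] (+1,+0) / 2c ⇒ ok
[2] (+1,+0) / 2c ⇒ ok
[3] (+1,+0) / 2c ⇒ ok
[4] (+1,+0) / 2c ⇒ ok
[5] (+1,+0) / 2c ⇒ ok
[6] (+1,+0) / 2c ⇒ ok
[7] (+0,-2) / 2c ⇒ BAD: non-unit step

first_bad_hop = 7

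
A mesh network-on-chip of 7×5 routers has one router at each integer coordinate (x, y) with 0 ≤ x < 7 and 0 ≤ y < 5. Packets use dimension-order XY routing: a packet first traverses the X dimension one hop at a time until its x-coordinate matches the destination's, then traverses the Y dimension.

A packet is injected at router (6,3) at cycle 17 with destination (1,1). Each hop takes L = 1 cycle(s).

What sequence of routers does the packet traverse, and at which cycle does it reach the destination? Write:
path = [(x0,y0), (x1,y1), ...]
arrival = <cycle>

src (6,3)  cyc=17
W→(5,3)  cyc=18
W→(4,3)  cyc=19
W→(3,3)  cyc=20
W→(2,3)  cyc=21
W→(1,3)  cyc=22
S→(1,2)  cyc=23
S→(1,1)  cyc=24

path = [(6,3), (5,3), (4,3), (3,3), (2,3), (1,3), (1,2), (1,1)]
arrival = 24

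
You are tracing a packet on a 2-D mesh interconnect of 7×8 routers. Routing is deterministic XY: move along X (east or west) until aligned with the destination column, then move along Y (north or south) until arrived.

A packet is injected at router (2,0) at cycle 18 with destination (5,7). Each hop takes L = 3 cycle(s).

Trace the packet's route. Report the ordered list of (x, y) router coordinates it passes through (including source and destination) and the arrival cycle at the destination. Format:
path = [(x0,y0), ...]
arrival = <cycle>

#0 — 2,0 | c18
#1 — 3,0 | c21 | E
#2 — 4,0 | c24 | E
#3 — 5,0 | c27 | E
#4 — 5,1 | c30 | N
#5 — 5,2 | c33 | N
#6 — 5,3 | c36 | N
#7 — 5,4 | c39 | N
#8 — 5,5 | c42 | N
#9 — 5,6 | c45 | N
#10 — 5,7 | c48 | N

path = [(2,0), (3,0), (4,0), (5,0), (5,1), (5,2), (5,3), (5,4), (5,5), (5,6), (5,7)]
arrival = 48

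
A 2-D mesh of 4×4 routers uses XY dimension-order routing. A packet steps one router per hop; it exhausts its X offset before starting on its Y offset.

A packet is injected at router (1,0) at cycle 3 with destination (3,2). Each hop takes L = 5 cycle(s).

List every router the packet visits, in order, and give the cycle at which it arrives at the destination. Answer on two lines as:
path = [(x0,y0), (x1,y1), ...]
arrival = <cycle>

hop 0: (1,0) @ cyc 3
hop 1: (2,0) @ cyc 8  [E]
hop 2: (3,0) @ cyc 13  [E]
hop 3: (3,1) @ cyc 18  [N]
hop 4: (3,2) @ cyc 23  [N]

path = [(1,0), (2,0), (3,0), (3,1), (3,2)]
arrival = 23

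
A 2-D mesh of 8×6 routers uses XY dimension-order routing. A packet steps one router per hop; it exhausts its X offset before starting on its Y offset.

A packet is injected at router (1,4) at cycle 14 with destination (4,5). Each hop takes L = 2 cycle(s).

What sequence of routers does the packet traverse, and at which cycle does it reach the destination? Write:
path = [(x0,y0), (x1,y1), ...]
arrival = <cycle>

src (1,4)  cyc=14
E→(2,4)  cyc=16
E→(3,4)  cyc=18
E→(4,4)  cyc=20
N→(4,5)  cyc=22

path = [(1,4), (2,4), (3,4), (4,4), (4,5)]
arrival = 22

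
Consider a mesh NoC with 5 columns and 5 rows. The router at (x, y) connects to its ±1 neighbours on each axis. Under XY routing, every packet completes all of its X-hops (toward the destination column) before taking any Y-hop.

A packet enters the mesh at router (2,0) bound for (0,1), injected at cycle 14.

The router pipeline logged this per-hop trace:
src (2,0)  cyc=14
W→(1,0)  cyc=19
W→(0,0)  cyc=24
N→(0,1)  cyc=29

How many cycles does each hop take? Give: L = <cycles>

From hop 0 (14) to hop 1 (19): +5 cycles.
Each hop adds L, hence L = 5.

L = 5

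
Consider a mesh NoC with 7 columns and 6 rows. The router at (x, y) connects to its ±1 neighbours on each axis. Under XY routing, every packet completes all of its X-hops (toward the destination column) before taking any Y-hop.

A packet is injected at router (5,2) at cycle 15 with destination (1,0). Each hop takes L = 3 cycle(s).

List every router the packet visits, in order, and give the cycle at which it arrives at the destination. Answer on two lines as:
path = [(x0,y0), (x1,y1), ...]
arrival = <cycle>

path = [(5,2), (4,2), (3,2), (2,2), (1,2), (1,1), (1,0)]
arrival = 33

src (5,2)  cyc=15
W→(4,2)  cyc=18
W→(3,2)  cyc=21
W→(2,2)  cyc=24
W→(1,2)  cyc=27
S→(1,1)  cyc=30
S→(1,0)  cyc=33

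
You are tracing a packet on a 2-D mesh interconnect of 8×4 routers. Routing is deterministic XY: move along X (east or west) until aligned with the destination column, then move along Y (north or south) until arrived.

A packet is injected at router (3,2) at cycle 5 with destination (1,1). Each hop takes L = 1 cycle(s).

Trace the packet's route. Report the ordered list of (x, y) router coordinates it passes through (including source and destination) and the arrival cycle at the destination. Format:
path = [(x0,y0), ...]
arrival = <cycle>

#0 — 3,2 | c5
#1 — 2,2 | c6 | W
#2 — 1,2 | c7 | W
#3 — 1,1 | c8 | S

path = [(3,2), (2,2), (1,2), (1,1)]
arrival = 8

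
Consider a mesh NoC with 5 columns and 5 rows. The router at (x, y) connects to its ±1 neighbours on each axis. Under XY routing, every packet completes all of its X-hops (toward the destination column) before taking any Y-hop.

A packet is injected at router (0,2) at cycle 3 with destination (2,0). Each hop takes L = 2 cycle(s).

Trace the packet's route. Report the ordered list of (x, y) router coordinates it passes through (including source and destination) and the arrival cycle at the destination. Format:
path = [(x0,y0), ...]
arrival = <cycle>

t=3: at (0,2)
t=5: at (1,2) after E
t=7: at (2,2) after E
t=9: at (2,1) after S
t=11: at (2,0) after S

path = [(0,2), (1,2), (2,2), (2,1), (2,0)]
arrival = 11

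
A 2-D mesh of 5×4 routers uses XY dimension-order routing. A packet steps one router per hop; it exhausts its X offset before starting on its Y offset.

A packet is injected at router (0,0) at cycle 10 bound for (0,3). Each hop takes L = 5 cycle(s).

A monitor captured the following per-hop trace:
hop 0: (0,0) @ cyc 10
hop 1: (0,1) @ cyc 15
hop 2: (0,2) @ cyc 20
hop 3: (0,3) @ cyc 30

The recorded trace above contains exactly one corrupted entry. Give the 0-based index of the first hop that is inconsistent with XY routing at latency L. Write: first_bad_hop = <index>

first_bad_hop = 3

[1] (+0,+1) / 5c ⇒ ok
[2] (+0,+1) / 5c ⇒ ok
[3] (+0,+1) / 10c ⇒ BAD: Δcyc=10≠L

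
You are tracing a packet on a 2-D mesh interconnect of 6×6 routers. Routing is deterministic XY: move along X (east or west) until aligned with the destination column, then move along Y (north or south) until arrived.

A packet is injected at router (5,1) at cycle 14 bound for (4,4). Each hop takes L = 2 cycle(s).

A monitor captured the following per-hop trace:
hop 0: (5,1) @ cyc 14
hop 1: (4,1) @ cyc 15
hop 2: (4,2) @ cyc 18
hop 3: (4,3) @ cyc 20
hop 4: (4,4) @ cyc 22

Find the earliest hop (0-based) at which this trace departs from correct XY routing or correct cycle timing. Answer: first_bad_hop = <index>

check 1→ d=(-1,0) cyc+1: BAD: Δcyc=1≠L

first_bad_hop = 1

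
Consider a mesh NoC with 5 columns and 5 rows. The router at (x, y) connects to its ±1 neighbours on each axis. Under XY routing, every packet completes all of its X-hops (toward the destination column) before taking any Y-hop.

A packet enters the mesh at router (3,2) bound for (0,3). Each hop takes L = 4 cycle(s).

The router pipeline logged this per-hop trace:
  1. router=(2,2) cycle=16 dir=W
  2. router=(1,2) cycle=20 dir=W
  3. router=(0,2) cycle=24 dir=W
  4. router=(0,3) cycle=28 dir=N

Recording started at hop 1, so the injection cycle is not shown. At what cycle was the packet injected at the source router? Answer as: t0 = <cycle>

t0 = 12

At hop 1 the cycle is 16; in general cyc_k = t0 + kL.
Subtract one hop: t0 = 16 − 4 = 12.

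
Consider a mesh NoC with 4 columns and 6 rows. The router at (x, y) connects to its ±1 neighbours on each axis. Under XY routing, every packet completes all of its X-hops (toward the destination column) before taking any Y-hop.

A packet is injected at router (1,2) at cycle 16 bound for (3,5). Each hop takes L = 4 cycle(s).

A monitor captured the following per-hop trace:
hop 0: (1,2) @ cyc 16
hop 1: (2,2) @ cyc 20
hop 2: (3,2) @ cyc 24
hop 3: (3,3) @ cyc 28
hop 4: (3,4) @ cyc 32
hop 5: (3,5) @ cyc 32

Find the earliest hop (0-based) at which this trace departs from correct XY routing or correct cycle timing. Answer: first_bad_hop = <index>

first_bad_hop = 5

check 1→ d=(1,0) cyc+4: ok
check 2→ d=(1,0) cyc+4: ok
check 3→ d=(0,1) cyc+4: ok
check 4→ d=(0,1) cyc+4: ok
check 5→ d=(0,1) cyc+0: BAD: Δcyc=0≠L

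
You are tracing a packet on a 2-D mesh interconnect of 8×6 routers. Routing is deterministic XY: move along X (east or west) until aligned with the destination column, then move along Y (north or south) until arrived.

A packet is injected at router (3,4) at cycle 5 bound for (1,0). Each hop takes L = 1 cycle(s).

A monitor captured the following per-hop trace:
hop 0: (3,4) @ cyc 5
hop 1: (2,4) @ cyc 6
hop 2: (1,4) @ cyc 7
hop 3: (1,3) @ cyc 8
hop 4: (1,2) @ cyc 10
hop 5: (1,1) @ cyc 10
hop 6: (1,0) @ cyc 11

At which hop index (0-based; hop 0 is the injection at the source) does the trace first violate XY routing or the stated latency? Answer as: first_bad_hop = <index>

first_bad_hop = 4

  1: Δx=-1 Δy=+0 Δt=1 [ok]
  2: Δx=-1 Δy=+0 Δt=1 [ok]
  3: Δx=+0 Δy=-1 Δt=1 [ok]
  4: Δx=+0 Δy=-1 Δt=2 [BAD: Δcyc=2≠L]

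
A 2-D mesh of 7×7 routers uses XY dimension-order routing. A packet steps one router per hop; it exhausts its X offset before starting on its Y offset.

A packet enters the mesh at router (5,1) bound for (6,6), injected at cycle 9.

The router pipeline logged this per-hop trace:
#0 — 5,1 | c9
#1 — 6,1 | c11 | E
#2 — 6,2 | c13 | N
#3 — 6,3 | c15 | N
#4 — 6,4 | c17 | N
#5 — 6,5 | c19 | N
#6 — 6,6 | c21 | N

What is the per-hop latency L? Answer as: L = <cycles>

Between hops 0 and 1 the cycle counter advances 11 − 9 = 2.
One hop costs L cycles, so L = 2.

L = 2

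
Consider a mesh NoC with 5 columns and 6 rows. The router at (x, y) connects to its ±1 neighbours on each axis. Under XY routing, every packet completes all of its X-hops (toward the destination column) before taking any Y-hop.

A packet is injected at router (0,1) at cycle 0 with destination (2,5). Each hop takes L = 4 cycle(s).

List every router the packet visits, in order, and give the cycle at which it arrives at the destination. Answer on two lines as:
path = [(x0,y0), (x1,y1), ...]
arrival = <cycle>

src (0,1)  cyc=0
E→(1,1)  cyc=4
E→(2,1)  cyc=8
N→(2,2)  cyc=12
N→(2,3)  cyc=16
N→(2,4)  cyc=20
N→(2,5)  cyc=24

path = [(0,1), (1,1), (2,1), (2,2), (2,3), (2,4), (2,5)]
arrival = 24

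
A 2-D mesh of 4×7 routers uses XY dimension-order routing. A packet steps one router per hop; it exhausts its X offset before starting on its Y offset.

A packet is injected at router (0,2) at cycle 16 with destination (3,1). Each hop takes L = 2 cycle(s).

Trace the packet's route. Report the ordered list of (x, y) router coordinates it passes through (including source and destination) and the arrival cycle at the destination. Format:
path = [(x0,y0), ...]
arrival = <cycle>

  0. router=(0,2) cycle=16 (inject)
  1. router=(1,2) cycle=18 dir=E
  2. router=(2,2) cycle=20 dir=E
  3. router=(3,2) cycle=22 dir=E
  4. router=(3,1) cycle=24 dir=S

path = [(0,2), (1,2), (2,2), (3,2), (3,1)]
arrival = 24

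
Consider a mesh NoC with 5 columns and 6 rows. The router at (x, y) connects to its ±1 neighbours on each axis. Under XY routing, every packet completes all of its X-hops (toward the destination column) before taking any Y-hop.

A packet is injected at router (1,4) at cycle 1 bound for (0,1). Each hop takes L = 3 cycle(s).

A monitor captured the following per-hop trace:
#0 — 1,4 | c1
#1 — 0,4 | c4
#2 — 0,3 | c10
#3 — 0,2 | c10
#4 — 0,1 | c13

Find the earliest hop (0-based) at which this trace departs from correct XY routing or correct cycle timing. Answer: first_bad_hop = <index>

first_bad_hop = 2

check 1→ d=(-1,0) cyc+3: ok
check 2→ d=(0,-1) cyc+6: BAD: Δcyc=6≠L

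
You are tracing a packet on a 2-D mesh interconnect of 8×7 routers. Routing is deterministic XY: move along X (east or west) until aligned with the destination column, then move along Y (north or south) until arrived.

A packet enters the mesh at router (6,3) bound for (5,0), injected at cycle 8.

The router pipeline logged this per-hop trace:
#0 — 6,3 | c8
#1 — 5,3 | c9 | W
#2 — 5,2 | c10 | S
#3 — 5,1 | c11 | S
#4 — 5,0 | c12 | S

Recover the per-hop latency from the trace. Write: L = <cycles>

Between hops 0 and 1 the cycle counter advances 9 − 8 = 1.
Per-hop latency L = Δcyc = 1.

L = 1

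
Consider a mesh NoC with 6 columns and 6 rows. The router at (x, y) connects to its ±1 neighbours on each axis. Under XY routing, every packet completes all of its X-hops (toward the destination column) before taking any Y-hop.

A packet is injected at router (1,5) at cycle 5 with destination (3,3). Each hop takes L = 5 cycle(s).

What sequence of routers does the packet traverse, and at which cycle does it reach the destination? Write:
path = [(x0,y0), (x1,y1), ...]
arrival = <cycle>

src (1,5)  cyc=5
E→(2,5)  cyc=10
E→(3,5)  cyc=15
S→(3,4)  cyc=20
S→(3,3)  cyc=25

path = [(1,5), (2,5), (3,5), (3,4), (3,3)]
arrival = 25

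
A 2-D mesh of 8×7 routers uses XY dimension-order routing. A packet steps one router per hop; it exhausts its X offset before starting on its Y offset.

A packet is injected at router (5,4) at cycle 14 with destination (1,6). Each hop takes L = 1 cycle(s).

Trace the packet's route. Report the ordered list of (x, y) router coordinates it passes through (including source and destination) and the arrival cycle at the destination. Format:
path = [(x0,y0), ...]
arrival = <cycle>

  0. router=(5,4) cycle=14 (inject)
  1. router=(4,4) cycle=15 dir=W
  2. router=(3,4) cycle=16 dir=W
  3. router=(2,4) cycle=17 dir=W
  4. router=(1,4) cycle=18 dir=W
  5. router=(1,5) cycle=19 dir=N
  6. router=(1,6) cycle=20 dir=N

path = [(5,4), (4,4), (3,4), (2,4), (1,4), (1,5), (1,6)]
arrival = 20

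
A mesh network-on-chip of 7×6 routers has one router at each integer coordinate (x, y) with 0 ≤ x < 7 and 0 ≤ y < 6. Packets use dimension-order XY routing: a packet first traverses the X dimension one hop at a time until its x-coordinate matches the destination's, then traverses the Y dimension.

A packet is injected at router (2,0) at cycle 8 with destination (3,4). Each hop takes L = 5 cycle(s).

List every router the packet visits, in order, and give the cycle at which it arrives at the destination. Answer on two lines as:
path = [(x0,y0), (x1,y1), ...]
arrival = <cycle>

t=8: at (2,0)
t=13: at (3,0) after E
t=18: at (3,1) after N
t=23: at (3,2) after N
t=28: at (3,3) after N
t=33: at (3,4) after N

path = [(2,0), (3,0), (3,1), (3,2), (3,3), (3,4)]
arrival = 33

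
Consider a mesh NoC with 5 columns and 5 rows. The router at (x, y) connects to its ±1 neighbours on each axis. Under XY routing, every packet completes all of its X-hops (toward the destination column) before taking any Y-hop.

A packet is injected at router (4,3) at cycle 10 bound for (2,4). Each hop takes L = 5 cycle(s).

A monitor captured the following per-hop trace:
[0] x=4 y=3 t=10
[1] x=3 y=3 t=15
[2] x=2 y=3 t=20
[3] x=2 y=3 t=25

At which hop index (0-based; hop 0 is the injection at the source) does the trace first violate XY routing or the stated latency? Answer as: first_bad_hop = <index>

first_bad_hop = 3

[1] (-1,+0) / 5c ⇒ ok
[2] (-1,+0) / 5c ⇒ ok
[3] (+0,+0) / 5c ⇒ BAD: non-unit step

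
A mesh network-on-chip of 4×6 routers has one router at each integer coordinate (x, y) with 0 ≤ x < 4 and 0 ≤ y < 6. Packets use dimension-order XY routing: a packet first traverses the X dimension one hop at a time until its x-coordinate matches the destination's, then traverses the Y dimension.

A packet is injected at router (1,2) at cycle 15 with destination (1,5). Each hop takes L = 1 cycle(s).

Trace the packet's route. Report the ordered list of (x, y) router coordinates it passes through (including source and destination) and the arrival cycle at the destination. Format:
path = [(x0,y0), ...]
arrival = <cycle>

path = [(1,2), (1,3), (1,4), (1,5)]
arrival = 18

t=15: at (1,2)
t=16: at (1,3) after N
t=17: at (1,4) after N
t=18: at (1,5) after N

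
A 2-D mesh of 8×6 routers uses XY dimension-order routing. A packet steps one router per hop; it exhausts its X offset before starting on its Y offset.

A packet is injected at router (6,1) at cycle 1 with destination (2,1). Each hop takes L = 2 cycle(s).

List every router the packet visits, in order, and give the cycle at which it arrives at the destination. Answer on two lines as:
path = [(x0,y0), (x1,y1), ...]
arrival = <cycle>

path = [(6,1), (5,1), (4,1), (3,1), (2,1)]
arrival = 9

#0 — 6,1 | c1
#1 — 5,1 | c3 | W
#2 — 4,1 | c5 | W
#3 — 3,1 | c7 | W
#4 — 2,1 | c9 | W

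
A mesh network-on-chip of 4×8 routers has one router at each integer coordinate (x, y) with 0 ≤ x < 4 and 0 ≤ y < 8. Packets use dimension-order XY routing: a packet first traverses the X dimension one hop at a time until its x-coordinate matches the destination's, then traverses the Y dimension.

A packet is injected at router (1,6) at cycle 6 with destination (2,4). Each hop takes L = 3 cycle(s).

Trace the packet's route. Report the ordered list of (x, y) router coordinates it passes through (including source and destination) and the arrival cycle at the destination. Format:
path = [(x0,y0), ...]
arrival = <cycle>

[0] x=1 y=6 t=6
[1] x=2 y=6 t=9 →E
[2] x=2 y=5 t=12 →S
[3] x=2 y=4 t=15 →S

path = [(1,6), (2,6), (2,5), (2,4)]
arrival = 15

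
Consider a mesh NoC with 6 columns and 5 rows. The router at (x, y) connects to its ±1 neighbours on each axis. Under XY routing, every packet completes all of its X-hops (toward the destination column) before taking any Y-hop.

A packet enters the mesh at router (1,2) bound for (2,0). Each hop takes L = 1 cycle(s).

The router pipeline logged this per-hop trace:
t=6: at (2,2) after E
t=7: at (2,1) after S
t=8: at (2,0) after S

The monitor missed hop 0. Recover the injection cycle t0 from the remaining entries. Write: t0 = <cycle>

t0 = 5

At hop 1 the cycle is 6; in general cyc_k = t0 + kL.
Subtract one hop: t0 = 6 − 1 = 5.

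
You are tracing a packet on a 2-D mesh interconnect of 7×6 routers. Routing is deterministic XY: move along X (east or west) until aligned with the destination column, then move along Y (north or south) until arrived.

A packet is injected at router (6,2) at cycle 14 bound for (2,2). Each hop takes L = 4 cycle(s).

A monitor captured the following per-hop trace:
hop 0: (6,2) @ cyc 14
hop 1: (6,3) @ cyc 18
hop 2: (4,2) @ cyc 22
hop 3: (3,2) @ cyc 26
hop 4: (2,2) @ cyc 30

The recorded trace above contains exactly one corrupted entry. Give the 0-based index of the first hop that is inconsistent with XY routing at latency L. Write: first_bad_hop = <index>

hop 1: step (+0,+1), +4 cyc — BAD: Y-move but x=6≠2

first_bad_hop = 1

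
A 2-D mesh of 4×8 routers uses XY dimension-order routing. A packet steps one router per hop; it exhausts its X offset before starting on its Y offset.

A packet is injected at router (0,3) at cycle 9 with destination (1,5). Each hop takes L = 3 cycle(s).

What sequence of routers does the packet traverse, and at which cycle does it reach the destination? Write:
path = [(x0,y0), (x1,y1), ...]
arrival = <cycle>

#0 — 0,3 | c9
#1 — 1,3 | c12 | E
#2 — 1,4 | c15 | N
#3 — 1,5 | c18 | N

path = [(0,3), (1,3), (1,4), (1,5)]
arrival = 18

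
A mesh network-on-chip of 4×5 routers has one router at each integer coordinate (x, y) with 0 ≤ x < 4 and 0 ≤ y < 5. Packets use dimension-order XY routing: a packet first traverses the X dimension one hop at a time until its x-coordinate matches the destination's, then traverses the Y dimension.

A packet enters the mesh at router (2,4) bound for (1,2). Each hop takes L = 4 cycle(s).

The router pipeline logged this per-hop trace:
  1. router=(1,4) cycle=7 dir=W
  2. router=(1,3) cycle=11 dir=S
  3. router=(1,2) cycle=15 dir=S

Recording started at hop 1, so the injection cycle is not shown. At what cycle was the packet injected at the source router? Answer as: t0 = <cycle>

At hop 1 the cycle is 7; in general cyc_k = t0 + kL.
Therefore t0 = 7 − L = 3.

t0 = 3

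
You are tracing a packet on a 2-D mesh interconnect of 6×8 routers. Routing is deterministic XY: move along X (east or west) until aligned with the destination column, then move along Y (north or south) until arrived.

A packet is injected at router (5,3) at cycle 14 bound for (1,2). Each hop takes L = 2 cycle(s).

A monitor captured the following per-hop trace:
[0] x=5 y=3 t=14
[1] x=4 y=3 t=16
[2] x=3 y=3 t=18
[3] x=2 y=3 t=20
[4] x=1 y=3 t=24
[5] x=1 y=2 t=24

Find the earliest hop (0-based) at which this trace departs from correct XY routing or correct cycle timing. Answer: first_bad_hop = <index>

first_bad_hop = 4

check 1→ d=(-1,0) cyc+2: ok
check 2→ d=(-1,0) cyc+2: ok
check 3→ d=(-1,0) cyc+2: ok
check 4→ d=(-1,0) cyc+4: BAD: Δcyc=4≠L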